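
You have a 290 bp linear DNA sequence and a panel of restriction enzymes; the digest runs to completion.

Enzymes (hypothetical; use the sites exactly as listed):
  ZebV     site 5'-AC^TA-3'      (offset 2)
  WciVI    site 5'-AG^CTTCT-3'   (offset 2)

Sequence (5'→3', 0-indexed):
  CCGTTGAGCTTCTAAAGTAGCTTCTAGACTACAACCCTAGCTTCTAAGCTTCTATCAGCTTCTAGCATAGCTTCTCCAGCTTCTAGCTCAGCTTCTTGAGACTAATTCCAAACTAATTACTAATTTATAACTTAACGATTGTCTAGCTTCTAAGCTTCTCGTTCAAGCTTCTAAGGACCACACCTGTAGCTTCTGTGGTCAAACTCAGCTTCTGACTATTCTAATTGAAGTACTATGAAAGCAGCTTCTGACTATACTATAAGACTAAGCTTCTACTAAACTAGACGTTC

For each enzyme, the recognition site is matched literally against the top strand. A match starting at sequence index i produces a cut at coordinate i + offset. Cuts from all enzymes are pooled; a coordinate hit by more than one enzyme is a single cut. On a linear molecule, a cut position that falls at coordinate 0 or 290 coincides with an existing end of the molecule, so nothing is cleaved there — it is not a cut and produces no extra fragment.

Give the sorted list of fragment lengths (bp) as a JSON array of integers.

[4,5,5,7,7,8,8,8,8,8,8,9,9,9,10,11,11,11,11,12,12,12,13,17,19,22,26]

Site scan:
  ZebV (ACTA, off=2): starts [27, 100, 111, 118, 214, 231, 250, 255, 263, 274, 279] → cuts [29, 102, 113, 120, 216, 233, 252, 257, 265, 276, 281]
  WciVI (AGCTTCT, off=2): starts [6, 18, 38, 46, 56, 68, 77, 89, 144, 152, 165, 187, 206, 242, 267] → cuts [8, 20, 40, 48, 58, 70, 79, 91, 146, 154, 167, 189, 208, 244, 269]

Pooled cuts: [8, 20, 29, 40, 48, 58, 70, 79, 91, 102, 113, 120, 146, 154, 167, 189, 208, 216, 233, 244, 252, 257, 265, 269, 276, 281]

Fragment lengths:
  [0,8): 8 bp
  [8,20): 12 bp
  [20,29): 9 bp
  [29,40): 11 bp
  [40,48): 8 bp
  [48,58): 10 bp
  [58,70): 12 bp
  [70,79): 9 bp
  [79,91): 12 bp
  [91,102): 11 bp
  [102,113): 11 bp
  [113,120): 7 bp
  [120,146): 26 bp
  [146,154): 8 bp
  [154,167): 13 bp
  [167,189): 22 bp
  [189,208): 19 bp
  [208,216): 8 bp
  [216,233): 17 bp
  [233,244): 11 bp
  [244,252): 8 bp
  [252,257): 5 bp
  [257,265): 8 bp
  [265,269): 4 bp
  [269,276): 7 bp
  [276,281): 5 bp
  [281,290): 9 bp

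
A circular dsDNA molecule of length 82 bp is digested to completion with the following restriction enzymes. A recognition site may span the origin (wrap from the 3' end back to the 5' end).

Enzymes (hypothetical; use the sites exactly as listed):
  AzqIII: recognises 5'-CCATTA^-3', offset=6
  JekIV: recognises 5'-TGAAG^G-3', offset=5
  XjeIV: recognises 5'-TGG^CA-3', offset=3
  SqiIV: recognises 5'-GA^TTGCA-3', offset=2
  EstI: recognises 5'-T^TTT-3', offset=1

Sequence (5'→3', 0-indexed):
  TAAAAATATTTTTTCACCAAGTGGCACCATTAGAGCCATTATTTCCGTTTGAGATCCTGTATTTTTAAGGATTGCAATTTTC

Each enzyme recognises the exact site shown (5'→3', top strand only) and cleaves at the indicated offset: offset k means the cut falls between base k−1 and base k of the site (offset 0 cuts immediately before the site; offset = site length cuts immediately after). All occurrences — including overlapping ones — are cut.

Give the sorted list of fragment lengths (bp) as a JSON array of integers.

Scan for sites:
  AzqIII (CCATTA, off=6): starts [26, 35] → cuts [32, 41]
  JekIV (TGAAGG, off=5): no sites
  XjeIV (TGGCA, off=3): starts [21] → cuts [24]
  SqiIV (GATTGCA, off=2): starts [69] → cuts [71]
  EstI (TTTT, off=1): starts [8, 9, 10, 61, 62, 77] → cuts [9, 10, 11, 62, 63, 78]

All cut coordinates (distinct, sorted): [9, 10, 11, 24, 32, 41, 62, 63, 71, 78]

Fragments:
  9→10: 1 bp
  10→11: 1 bp
  11→24: 13 bp
  24→32: 8 bp
  32→41: 9 bp
  41→62: 21 bp
  62→63: 1 bp
  63→71: 8 bp
  71→78: 7 bp
  78→9 (wrap): 82-78+9 = 13 bp

[1,1,1,7,8,8,9,13,13,21]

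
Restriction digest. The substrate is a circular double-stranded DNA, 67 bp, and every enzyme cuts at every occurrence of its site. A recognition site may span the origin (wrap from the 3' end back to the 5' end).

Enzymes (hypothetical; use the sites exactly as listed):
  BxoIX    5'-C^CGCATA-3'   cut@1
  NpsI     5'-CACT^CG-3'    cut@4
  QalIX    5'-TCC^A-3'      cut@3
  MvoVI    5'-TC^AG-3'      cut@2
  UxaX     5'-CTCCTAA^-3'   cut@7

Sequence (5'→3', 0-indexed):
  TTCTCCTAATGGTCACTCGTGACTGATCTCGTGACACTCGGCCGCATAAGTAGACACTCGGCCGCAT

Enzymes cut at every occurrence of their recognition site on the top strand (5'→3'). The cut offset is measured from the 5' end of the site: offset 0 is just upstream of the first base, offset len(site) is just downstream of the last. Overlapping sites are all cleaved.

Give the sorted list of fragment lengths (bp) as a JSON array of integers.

Per-enzyme occurrences:
  BxoIX CCGCATA/1: at [41] ⇒ [42]
  NpsI CACTCG/4: at [13, 34, 54] ⇒ [17, 38, 58]
  QalIX (TCCA, off=3): no sites
  MvoVI (TCAG, off=2): no sites
  UxaX CTCCTAA/7: at [2] ⇒ [9]

All cut coordinates (distinct, sorted): [9, 17, 38, 42, 58]

Fragments:
  9→17: 8 bp
  17→38: 21 bp
  38→42: 4 bp
  42→58: 16 bp
  58→9 (wrap): 67-58+9 = 18 bp

[4,8,16,18,21]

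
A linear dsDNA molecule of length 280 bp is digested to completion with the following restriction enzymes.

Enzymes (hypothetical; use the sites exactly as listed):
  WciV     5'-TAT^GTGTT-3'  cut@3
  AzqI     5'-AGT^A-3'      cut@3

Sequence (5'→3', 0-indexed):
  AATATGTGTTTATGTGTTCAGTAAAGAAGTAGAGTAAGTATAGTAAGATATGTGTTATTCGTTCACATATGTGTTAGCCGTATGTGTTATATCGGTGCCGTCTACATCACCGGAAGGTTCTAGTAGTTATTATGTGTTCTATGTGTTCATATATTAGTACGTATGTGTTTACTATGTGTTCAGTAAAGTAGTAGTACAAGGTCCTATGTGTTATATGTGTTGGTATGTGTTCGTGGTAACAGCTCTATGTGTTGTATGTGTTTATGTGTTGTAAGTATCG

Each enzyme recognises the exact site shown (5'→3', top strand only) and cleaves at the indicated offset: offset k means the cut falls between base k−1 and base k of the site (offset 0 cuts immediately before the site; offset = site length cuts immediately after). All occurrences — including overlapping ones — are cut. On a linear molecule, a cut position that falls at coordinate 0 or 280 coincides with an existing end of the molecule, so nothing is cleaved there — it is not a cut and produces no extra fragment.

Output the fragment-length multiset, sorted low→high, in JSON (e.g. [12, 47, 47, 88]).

[3,3,4,4,5,5,5,5,6,7,8,8,8,9,9,9,9,9,9,10,11,11,12,13,16,19,22,41]

Scan for sites:
  WciV TATGTGTT/3: at [2, 10, 48, 67, 80, 130, 139, 161, 172, 204, 213, 223, 245, 254, 262] ⇒ [5, 13, 51, 70, 83, 133, 142, 164, 175, 207, 216, 226, 248, 257, 265]
  AzqI AGTA/3: at [19, 27, 32, 36, 41, 121, 155, 181, 186, 189, 192, 273] ⇒ [22, 30, 35, 39, 44, 124, 158, 184, 189, 192, 195, 276]

Pooled cuts: [5, 13, 22, 30, 35, 39, 44, 51, 70, 83, 124, 133, 142, 158, 164, 175, 184, 189, 192, 195, 207, 216, 226, 248, 257, 265, 276]

Fragments:
  [0,5): 5 bp
  [5,13): 8 bp
  [13,22): 9 bp
  [22,30): 8 bp
  [30,35): 5 bp
  [35,39): 4 bp
  [39,44): 5 bp
  [44,51): 7 bp
  [51,70): 19 bp
  [70,83): 13 bp
  [83,124): 41 bp
  [124,133): 9 bp
  [133,142): 9 bp
  [142,158): 16 bp
  [158,164): 6 bp
  [164,175): 11 bp
  [175,184): 9 bp
  [184,189): 5 bp
  [189,192): 3 bp
  [192,195): 3 bp
  [195,207): 12 bp
  [207,216): 9 bp
  [216,226): 10 bp
  [226,248): 22 bp
  [248,257): 9 bp
  [257,265): 8 bp
  [265,276): 11 bp
  [276,280): 4 bp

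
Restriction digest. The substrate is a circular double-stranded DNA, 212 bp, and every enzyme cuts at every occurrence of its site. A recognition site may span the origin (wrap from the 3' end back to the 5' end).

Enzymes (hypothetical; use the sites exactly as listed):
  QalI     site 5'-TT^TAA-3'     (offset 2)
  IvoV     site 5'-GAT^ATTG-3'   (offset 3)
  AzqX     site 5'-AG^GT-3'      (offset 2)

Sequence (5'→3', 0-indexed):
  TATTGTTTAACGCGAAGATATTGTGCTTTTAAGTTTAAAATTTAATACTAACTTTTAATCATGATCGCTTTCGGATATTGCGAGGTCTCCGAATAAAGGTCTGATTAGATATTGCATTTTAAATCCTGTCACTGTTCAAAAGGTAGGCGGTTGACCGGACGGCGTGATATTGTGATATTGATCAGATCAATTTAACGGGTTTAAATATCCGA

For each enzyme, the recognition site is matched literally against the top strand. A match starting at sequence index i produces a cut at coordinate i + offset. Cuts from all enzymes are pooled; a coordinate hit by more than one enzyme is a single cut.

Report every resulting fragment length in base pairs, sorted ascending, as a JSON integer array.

Per-enzyme occurrences:
  QalI (TTTAA, off=2): starts [5, 27, 33, 40, 53, 117, 190, 199] → cuts [7, 29, 35, 42, 55, 119, 192, 201]
  IvoV (GATATTG, off=3): starts [16, 73, 107, 165, 173, 210] → cuts [1, 19, 76, 110, 168, 176]
  AzqX (AGGT, off=2): starts [82, 96, 140] → cuts [84, 98, 142]

All cut coordinates (distinct, sorted): [1, 7, 19, 29, 35, 42, 55, 76, 84, 98, 110, 119, 142, 168, 176, 192, 201]

Fragments:
  1→7: 6 bp
  7→19: 12 bp
  19→29: 10 bp
  29→35: 6 bp
  35→42: 7 bp
  42→55: 13 bp
  55→76: 21 bp
  76→84: 8 bp
  84→98: 14 bp
  98→110: 12 bp
  110→119: 9 bp
  119→142: 23 bp
  142→168: 26 bp
  168→176: 8 bp
  176→192: 16 bp
  192→201: 9 bp
  201→1 (wrap): 212-201+1 = 12 bp

[6,6,7,8,8,9,9,10,12,12,12,13,14,16,21,23,26]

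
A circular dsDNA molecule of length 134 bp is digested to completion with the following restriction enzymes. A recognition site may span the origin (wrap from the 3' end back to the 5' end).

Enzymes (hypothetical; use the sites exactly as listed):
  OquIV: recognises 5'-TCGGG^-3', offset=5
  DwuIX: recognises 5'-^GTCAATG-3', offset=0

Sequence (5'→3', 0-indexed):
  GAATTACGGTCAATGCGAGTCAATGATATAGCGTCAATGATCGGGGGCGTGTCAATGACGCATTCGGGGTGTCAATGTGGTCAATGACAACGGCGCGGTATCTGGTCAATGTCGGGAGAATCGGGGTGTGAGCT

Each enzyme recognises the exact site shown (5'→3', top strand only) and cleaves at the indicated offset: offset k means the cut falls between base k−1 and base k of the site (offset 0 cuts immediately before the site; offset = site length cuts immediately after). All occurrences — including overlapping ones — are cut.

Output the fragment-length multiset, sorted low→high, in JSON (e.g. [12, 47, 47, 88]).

[2,5,9,9,10,12,13,14,17,18,25]

Per-enzyme occurrences:
  OquIV (TCGGG, off=5): starts [40, 63, 111, 120] → cuts [45, 68, 116, 125]
  DwuIX (GTCAATG, off=0): starts [8, 18, 32, 50, 70, 79, 104] → cuts [8, 18, 32, 50, 70, 79, 104]

All cut coordinates (distinct, sorted): [8, 18, 32, 45, 50, 68, 70, 79, 104, 116, 125]

Fragment lengths:
  8→18: 10 bp
  18→32: 14 bp
  32→45: 13 bp
  45→50: 5 bp
  50→68: 18 bp
  68→70: 2 bp
  70→79: 9 bp
  79→104: 25 bp
  104→116: 12 bp
  116→125: 9 bp
  125→8 (wrap): 134-125+8 = 17 bp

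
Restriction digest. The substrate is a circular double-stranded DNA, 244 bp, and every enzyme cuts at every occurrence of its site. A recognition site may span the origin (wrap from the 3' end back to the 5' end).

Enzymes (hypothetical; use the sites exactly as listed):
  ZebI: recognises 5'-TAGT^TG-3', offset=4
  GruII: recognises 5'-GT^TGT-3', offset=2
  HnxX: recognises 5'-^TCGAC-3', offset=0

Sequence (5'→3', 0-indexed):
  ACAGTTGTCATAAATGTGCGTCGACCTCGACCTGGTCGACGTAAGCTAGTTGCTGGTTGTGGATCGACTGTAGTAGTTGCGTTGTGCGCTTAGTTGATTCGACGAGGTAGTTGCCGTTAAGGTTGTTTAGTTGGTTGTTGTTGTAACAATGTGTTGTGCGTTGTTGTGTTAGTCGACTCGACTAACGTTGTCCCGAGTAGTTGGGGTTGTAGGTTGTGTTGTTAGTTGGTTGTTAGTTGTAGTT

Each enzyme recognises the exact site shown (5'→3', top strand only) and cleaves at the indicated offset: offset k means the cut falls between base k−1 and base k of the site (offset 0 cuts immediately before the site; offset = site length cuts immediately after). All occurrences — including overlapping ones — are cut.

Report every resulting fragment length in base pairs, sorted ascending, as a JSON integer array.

Per-enzyme occurrences:
  ZebI (TAGTTG, off=4): starts [46, 73, 90, 107, 127, 197, 222, 233] → cuts [50, 77, 94, 111, 131, 201, 226, 237]
  GruII (GTTGT, off=2): starts [3, 55, 80, 121, 133, 136, 139, 152, 159, 162, 186, 205, 212, 217, 228, 235] → cuts [5, 57, 82, 123, 135, 138, 141, 154, 161, 164, 188, 207, 214, 219, 230, 237]
  HnxX (TCGAC, off=0): starts [20, 26, 35, 63, 98, 172, 177] → cuts [20, 26, 35, 63, 98, 172, 177]

Pooled cuts: [5, 20, 26, 35, 50, 57, 63, 77, 82, 94, 98, 111, 123, 131, 135, 138, 141, 154, 161, 164, 172, 177, 188, 201, 207, 214, 219, 226, 230, 237]

Fragment lengths:
  5→20: 15 bp
  20→26: 6 bp
  26→35: 9 bp
  35→50: 15 bp
  50→57: 7 bp
  57→63: 6 bp
  63→77: 14 bp
  77→82: 5 bp
  82→94: 12 bp
  94→98: 4 bp
  98→111: 13 bp
  111→123: 12 bp
  123→131: 8 bp
  131→135: 4 bp
  135→138: 3 bp
  138→141: 3 bp
  141→154: 13 bp
  154→161: 7 bp
  161→164: 3 bp
  164→172: 8 bp
  172→177: 5 bp
  177→188: 11 bp
  188→201: 13 bp
  201→207: 6 bp
  207→214: 7 bp
  214→219: 5 bp
  219→226: 7 bp
  226→230: 4 bp
  230→237: 7 bp
  237→5 (wrap): 244-237+5 = 12 bp

[3,3,3,4,4,4,5,5,5,6,6,6,7,7,7,7,7,8,8,9,11,12,12,12,13,13,13,14,15,15]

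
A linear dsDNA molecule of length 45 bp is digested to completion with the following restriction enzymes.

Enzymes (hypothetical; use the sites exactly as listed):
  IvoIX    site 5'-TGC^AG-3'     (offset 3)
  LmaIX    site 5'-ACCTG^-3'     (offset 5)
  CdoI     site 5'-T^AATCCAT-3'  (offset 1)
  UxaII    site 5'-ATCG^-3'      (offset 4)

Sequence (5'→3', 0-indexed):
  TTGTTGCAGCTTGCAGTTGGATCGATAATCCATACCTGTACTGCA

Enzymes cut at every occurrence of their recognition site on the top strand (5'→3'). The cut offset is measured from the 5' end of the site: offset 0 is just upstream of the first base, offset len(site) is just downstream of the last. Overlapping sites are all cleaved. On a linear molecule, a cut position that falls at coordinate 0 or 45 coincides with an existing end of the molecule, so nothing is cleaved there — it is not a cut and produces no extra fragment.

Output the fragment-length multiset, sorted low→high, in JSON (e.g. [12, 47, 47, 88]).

[2,7,7,7,10,12]

Per-enzyme occurrences:
  IvoIX (TGCAG, off=3): starts [4, 11] → cuts [7, 14]
  LmaIX (ACCTG, off=5): starts [33] → cuts [38]
  CdoI (TAATCCAT, off=1): starts [25] → cuts [26]
  UxaII (ATCG, off=4): starts [20] → cuts [24]

All cut coordinates (distinct, sorted): [7, 14, 24, 26, 38]

Fragments:
  [0,7): 7 bp
  [7,14): 7 bp
  [14,24): 10 bp
  [24,26): 2 bp
  [26,38): 12 bp
  [38,45): 7 bp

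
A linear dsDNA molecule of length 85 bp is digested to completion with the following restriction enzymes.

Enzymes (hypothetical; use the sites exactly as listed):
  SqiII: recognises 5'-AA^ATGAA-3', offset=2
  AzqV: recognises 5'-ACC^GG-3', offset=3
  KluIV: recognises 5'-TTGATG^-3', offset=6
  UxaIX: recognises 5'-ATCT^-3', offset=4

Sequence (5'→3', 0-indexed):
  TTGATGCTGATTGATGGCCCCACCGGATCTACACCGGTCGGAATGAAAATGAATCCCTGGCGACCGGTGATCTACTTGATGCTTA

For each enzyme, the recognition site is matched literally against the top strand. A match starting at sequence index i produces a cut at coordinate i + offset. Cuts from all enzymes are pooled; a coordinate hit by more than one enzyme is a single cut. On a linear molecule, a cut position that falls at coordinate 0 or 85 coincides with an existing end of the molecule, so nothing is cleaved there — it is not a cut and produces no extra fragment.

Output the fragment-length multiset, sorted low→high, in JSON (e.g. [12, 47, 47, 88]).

Scan for sites:
  SqiII AAATGAA/2: at [46] ⇒ [48]
  AzqV ACCGG/3: at [21, 32, 62] ⇒ [24, 35, 65]
  KluIV TTGATG/6: at [0, 10, 75] ⇒ [6, 16, 81]
  UxaIX ATCT/4: at [26, 69] ⇒ [30, 73]

All cut coordinates (distinct, sorted): [6, 16, 24, 30, 35, 48, 65, 73, 81]

Fragments:
  [0,6): 6 bp
  [6,16): 10 bp
  [16,24): 8 bp
  [24,30): 6 bp
  [30,35): 5 bp
  [35,48): 13 bp
  [48,65): 17 bp
  [65,73): 8 bp
  [73,81): 8 bp
  [81,85): 4 bp

[4,5,6,6,8,8,8,10,13,17]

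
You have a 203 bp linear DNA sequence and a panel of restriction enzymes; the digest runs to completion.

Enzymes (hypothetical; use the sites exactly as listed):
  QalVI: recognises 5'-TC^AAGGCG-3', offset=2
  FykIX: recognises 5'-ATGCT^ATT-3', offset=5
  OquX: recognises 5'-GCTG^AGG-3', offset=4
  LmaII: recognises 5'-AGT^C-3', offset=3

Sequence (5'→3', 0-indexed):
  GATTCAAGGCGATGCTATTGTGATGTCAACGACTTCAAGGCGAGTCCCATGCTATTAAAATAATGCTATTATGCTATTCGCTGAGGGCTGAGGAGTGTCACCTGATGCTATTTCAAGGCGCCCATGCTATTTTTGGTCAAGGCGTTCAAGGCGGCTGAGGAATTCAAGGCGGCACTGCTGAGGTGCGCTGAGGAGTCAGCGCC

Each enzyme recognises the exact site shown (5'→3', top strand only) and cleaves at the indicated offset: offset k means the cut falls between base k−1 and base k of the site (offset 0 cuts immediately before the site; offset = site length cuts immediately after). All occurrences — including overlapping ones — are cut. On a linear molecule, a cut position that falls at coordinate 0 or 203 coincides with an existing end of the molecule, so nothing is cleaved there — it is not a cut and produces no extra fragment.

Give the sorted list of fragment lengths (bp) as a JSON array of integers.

Site scan:
  QalVI TCAAGGCG/2: at [3, 34, 112, 136, 145, 163] ⇒ [5, 36, 114, 138, 147, 165]
  FykIX ATGCTATT/5: at [11, 48, 62, 70, 104, 123] ⇒ [16, 53, 67, 75, 109, 128]
  OquX GCTGAGG/4: at [79, 86, 153, 176, 186] ⇒ [83, 90, 157, 180, 190]
  LmaII AGTC/3: at [42, 193] ⇒ [45, 196]

Pooled cuts: [5, 16, 36, 45, 53, 67, 75, 83, 90, 109, 114, 128, 138, 147, 157, 165, 180, 190, 196]

Fragment lengths:
  [0,5): 5 bp
  [5,16): 11 bp
  [16,36): 20 bp
  [36,45): 9 bp
  [45,53): 8 bp
  [53,67): 14 bp
  [67,75): 8 bp
  [75,83): 8 bp
  [83,90): 7 bp
  [90,109): 19 bp
  [109,114): 5 bp
  [114,128): 14 bp
  [128,138): 10 bp
  [138,147): 9 bp
  [147,157): 10 bp
  [157,165): 8 bp
  [165,180): 15 bp
  [180,190): 10 bp
  [190,196): 6 bp
  [196,203): 7 bp

[5,5,6,7,7,8,8,8,8,9,9,10,10,10,11,14,14,15,19,20]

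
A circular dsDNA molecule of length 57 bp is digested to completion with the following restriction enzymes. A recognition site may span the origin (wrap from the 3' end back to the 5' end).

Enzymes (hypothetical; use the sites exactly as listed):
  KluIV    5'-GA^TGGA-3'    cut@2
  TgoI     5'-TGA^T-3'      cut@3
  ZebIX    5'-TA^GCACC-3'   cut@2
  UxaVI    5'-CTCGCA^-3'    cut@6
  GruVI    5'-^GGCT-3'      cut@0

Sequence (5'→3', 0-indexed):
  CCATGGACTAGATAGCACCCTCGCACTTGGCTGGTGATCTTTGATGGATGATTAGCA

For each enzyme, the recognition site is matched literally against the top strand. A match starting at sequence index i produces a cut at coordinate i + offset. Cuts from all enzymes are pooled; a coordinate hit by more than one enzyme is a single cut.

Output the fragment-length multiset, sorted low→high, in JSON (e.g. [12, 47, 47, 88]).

Site scan:
  KluIV GATGGA/2: at [42] ⇒ [44]
  TgoI TGAT/3: at [34, 41, 48] ⇒ [37, 44, 51]
  ZebIX TAGCACC/2: at [12, 52] ⇒ [14, 54]
  UxaVI CTCGCA/6: at [19] ⇒ [25]
  GruVI GGCT/0: at [28] ⇒ [28]

Pooled cuts: [14, 25, 28, 37, 44, 51, 54]

Fragment lengths:
  14→25: 11 bp
  25→28: 3 bp
  28→37: 9 bp
  37→44: 7 bp
  44→51: 7 bp
  51→54: 3 bp
  54→14 (wrap): 57-54+14 = 17 bp

[3,3,7,7,9,11,17]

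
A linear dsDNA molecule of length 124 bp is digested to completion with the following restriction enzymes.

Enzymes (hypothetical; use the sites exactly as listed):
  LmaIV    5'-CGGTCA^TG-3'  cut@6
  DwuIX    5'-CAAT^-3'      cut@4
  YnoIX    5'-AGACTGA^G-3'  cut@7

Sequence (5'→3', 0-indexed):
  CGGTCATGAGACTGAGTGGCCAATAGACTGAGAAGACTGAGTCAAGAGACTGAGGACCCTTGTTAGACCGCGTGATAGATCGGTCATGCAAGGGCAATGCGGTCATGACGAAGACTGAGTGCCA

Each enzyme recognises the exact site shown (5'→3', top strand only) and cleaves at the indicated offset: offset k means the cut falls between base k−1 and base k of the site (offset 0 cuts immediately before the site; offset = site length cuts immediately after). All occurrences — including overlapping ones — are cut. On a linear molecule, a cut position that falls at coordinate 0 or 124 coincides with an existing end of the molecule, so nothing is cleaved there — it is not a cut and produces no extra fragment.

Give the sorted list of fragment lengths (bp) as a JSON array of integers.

Scan for sites:
  LmaIV (CGGTCATG, off=6): starts [0, 80, 99] → cuts [6, 86, 105]
  DwuIX (CAAT, off=4): starts [20, 94] → cuts [24, 98]
  YnoIX (AGACTGAG, off=7): starts [8, 24, 33, 46, 111] → cuts [15, 31, 40, 53, 118]

All cut coordinates (distinct, sorted): [6, 15, 24, 31, 40, 53, 86, 98, 105, 118]

Fragments:
  [0,6): 6 bp
  [6,15): 9 bp
  [15,24): 9 bp
  [24,31): 7 bp
  [31,40): 9 bp
  [40,53): 13 bp
  [53,86): 33 bp
  [86,98): 12 bp
  [98,105): 7 bp
  [105,118): 13 bp
  [118,124): 6 bp

[6,6,7,7,9,9,9,12,13,13,33]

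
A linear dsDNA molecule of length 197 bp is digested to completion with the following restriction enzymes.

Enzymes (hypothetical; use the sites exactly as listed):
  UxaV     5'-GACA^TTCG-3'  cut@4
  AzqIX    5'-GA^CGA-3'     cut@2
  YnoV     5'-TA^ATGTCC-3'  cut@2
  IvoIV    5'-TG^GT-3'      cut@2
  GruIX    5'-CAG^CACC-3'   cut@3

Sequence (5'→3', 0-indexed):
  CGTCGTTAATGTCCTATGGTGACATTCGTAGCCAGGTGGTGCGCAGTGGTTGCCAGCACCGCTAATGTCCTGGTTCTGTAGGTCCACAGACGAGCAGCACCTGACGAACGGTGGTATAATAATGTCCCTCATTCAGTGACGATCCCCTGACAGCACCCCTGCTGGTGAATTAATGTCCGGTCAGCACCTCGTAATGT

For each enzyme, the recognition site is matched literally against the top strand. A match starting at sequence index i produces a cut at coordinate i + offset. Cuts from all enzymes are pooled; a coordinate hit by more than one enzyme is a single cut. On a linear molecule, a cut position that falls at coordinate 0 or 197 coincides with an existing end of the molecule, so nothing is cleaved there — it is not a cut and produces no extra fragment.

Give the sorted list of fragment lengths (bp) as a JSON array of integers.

Per-enzyme occurrences:
  UxaV (GACATTCG, off=4): starts [20] → cuts [24]
  AzqIX (GACGA, off=2): starts [88, 102, 137] → cuts [90, 104, 139]
  YnoV (TAATGTCC, off=2): starts [6, 62, 119, 170] → cuts [8, 64, 121, 172]
  IvoIV (TGGT, off=2): starts [16, 36, 46, 70, 111, 162] → cuts [18, 38, 48, 72, 113, 164]
  GruIX (CAGCACC, off=3): starts [53, 94, 150, 181] → cuts [56, 97, 153, 184]

Pooled cuts: [8, 18, 24, 38, 48, 56, 64, 72, 90, 97, 104, 113, 121, 139, 153, 164, 172, 184]

Fragments:
  [0,8): 8 bp
  [8,18): 10 bp
  [18,24): 6 bp
  [24,38): 14 bp
  [38,48): 10 bp
  [48,56): 8 bp
  [56,64): 8 bp
  [64,72): 8 bp
  [72,90): 18 bp
  [90,97): 7 bp
  [97,104): 7 bp
  [104,113): 9 bp
  [113,121): 8 bp
  [121,139): 18 bp
  [139,153): 14 bp
  [153,164): 11 bp
  [164,172): 8 bp
  [172,184): 12 bp
  [184,197): 13 bp

[6,7,7,8,8,8,8,8,8,9,10,10,11,12,13,14,14,18,18]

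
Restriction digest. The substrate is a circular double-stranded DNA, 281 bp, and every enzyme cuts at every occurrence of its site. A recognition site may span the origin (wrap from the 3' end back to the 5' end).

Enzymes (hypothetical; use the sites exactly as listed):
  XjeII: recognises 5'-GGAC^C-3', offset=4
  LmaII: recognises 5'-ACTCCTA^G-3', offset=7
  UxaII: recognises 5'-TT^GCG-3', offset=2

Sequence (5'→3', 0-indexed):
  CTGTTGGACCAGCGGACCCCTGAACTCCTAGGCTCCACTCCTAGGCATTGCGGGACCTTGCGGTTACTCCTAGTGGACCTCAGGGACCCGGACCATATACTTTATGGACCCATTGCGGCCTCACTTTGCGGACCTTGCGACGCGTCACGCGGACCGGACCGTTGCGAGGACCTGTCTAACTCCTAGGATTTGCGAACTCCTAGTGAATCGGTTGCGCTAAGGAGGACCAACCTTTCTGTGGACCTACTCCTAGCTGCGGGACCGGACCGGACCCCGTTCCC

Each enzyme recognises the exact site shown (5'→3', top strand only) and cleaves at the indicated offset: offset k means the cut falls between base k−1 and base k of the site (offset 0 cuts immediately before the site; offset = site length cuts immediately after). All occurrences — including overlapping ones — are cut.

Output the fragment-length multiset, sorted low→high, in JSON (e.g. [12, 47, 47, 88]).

Scan for sites:
  XjeII (GGACC, off=4): starts [5, 13, 52, 74, 83, 89, 105, 129, 150, 155, 167, 223, 239, 258, 263, 268] → cuts [9, 17, 56, 78, 87, 93, 109, 133, 154, 159, 171, 227, 243, 262, 267, 272]
  LmaII (ACTCCTAG, off=7): starts [23, 36, 65, 178, 195, 245] → cuts [30, 43, 72, 185, 202, 252]
  UxaII (TTGCG, off=2): starts [47, 57, 112, 125, 134, 161, 189, 211] → cuts [49, 59, 114, 127, 136, 163, 191, 213]

Pooled cuts: [9, 17, 30, 43, 49, 56, 59, 72, 78, 87, 93, 109, 114, 127, 133, 136, 154, 159, 163, 171, 185, 191, 202, 213, 227, 243, 252, 262, 267, 272]

Fragments:
  9→17: 8 bp
  17→30: 13 bp
  30→43: 13 bp
  43→49: 6 bp
  49→56: 7 bp
  56→59: 3 bp
  59→72: 13 bp
  72→78: 6 bp
  78→87: 9 bp
  87→93: 6 bp
  93→109: 16 bp
  109→114: 5 bp
  114→127: 13 bp
  127→133: 6 bp
  133→136: 3 bp
  136→154: 18 bp
  154→159: 5 bp
  159→163: 4 bp
  163→171: 8 bp
  171→185: 14 bp
  185→191: 6 bp
  191→202: 11 bp
  202→213: 11 bp
  213→227: 14 bp
  227→243: 16 bp
  243→252: 9 bp
  252→262: 10 bp
  262→267: 5 bp
  267→272: 5 bp
  272→9 (wrap): 281-272+9 = 18 bp

[3,3,4,5,5,5,5,6,6,6,6,6,7,8,8,9,9,10,11,11,13,13,13,13,14,14,16,16,18,18]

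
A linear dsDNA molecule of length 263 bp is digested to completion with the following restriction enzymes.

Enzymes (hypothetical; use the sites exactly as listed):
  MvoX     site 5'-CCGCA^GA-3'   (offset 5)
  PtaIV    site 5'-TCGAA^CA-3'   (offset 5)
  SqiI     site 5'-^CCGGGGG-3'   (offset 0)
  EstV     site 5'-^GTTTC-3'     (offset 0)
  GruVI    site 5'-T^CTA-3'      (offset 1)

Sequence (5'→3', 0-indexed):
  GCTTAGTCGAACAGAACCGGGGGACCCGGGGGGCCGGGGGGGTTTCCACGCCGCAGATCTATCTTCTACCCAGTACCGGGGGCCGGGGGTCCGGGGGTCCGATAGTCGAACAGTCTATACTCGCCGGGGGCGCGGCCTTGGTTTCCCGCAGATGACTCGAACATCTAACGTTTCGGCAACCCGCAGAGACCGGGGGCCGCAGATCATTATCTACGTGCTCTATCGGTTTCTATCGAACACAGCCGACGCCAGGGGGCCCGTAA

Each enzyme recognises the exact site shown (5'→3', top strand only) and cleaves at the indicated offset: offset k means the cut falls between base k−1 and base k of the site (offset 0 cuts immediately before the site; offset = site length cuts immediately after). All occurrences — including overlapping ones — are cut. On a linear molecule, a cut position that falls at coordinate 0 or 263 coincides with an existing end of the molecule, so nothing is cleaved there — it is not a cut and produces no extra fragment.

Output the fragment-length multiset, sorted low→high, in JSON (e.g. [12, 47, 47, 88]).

Scan for sites:
  MvoX CCGCAGA/5: at [50, 145, 180, 196] ⇒ [55, 150, 185, 201]
  PtaIV TCGAACA/5: at [6, 105, 156, 232] ⇒ [11, 110, 161, 237]
  SqiI CCGGGGG/0: at [16, 25, 33, 75, 82, 90, 123, 189] ⇒ [16, 25, 33, 75, 82, 90, 123, 189]
  EstV GTTTC/0: at [41, 140, 169, 225] ⇒ [41, 140, 169, 225]
  GruVI TCTA/1: at [57, 64, 113, 163, 209, 218, 228] ⇒ [58, 65, 114, 164, 210, 219, 229]

Pooled cuts: [11, 16, 25, 33, 41, 55, 58, 65, 75, 82, 90, 110, 114, 123, 140, 150, 161, 164, 169, 185, 189, 201, 210, 219, 225, 229, 237]

Fragments:
  [0,11): 11 bp
  [11,16): 5 bp
  [16,25): 9 bp
  [25,33): 8 bp
  [33,41): 8 bp
  [41,55): 14 bp
  [55,58): 3 bp
  [58,65): 7 bp
  [65,75): 10 bp
  [75,82): 7 bp
  [82,90): 8 bp
  [90,110): 20 bp
  [110,114): 4 bp
  [114,123): 9 bp
  [123,140): 17 bp
  [140,150): 10 bp
  [150,161): 11 bp
  [161,164): 3 bp
  [164,169): 5 bp
  [169,185): 16 bp
  [185,189): 4 bp
  [189,201): 12 bp
  [201,210): 9 bp
  [210,219): 9 bp
  [219,225): 6 bp
  [225,229): 4 bp
  [229,237): 8 bp
  [237,263): 26 bp

[3,3,4,4,4,5,5,6,7,7,8,8,8,8,9,9,9,9,10,10,11,11,12,14,16,17,20,26]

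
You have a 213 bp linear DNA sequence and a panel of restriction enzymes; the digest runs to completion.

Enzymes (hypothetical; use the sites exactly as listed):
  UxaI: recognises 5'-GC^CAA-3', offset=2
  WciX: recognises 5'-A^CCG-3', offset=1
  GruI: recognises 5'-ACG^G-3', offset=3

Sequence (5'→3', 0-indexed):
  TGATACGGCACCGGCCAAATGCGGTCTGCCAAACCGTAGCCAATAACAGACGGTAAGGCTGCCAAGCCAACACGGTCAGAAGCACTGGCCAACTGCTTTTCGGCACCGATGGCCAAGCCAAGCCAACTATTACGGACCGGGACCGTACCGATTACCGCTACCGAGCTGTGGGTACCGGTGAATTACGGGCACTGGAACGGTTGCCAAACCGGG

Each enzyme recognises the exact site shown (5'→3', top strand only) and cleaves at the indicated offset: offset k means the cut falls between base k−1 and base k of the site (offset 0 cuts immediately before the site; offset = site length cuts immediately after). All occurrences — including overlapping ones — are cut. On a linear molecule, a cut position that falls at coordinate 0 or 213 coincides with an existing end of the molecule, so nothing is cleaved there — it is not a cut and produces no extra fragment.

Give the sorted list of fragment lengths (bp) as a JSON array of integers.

[2,3,4,4,5,5,5,5,5,5,5,6,6,7,7,7,7,8,10,11,12,12,13,14,14,15,16]

Per-enzyme occurrences:
  UxaI (GCCAA, off=2): starts [13, 27, 38, 60, 65, 87, 111, 116, 121, 202] → cuts [15, 29, 40, 62, 67, 89, 113, 118, 123, 204]
  WciX (ACCG, off=1): starts [9, 32, 104, 135, 141, 146, 153, 159, 173, 207] → cuts [10, 33, 105, 136, 142, 147, 154, 160, 174, 208]
  GruI (ACGG, off=3): starts [4, 49, 71, 131, 184, 196] → cuts [7, 52, 74, 134, 187, 199]

All cut coordinates (distinct, sorted): [7, 10, 15, 29, 33, 40, 52, 62, 67, 74, 89, 105, 113, 118, 123, 134, 136, 142, 147, 154, 160, 174, 187, 199, 204, 208]

Fragment lengths:
  [0,7): 7 bp
  [7,10): 3 bp
  [10,15): 5 bp
  [15,29): 14 bp
  [29,33): 4 bp
  [33,40): 7 bp
  [40,52): 12 bp
  [52,62): 10 bp
  [62,67): 5 bp
  [67,74): 7 bp
  [74,89): 15 bp
  [89,105): 16 bp
  [105,113): 8 bp
  [113,118): 5 bp
  [118,123): 5 bp
  [123,134): 11 bp
  [134,136): 2 bp
  [136,142): 6 bp
  [142,147): 5 bp
  [147,154): 7 bp
  [154,160): 6 bp
  [160,174): 14 bp
  [174,187): 13 bp
  [187,199): 12 bp
  [199,204): 5 bp
  [204,208): 4 bp
  [208,213): 5 bp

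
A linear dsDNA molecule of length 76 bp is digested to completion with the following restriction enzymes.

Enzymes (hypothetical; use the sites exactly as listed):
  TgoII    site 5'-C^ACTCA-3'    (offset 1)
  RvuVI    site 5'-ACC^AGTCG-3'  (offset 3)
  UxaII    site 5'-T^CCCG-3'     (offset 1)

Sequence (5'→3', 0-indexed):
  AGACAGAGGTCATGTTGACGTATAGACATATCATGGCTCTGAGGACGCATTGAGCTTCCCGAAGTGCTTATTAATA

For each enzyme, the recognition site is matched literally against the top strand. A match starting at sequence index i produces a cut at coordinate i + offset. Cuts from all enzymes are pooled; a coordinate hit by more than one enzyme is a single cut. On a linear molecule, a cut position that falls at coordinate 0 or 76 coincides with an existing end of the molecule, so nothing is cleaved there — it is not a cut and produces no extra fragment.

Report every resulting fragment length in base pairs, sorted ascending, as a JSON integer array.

Scan for sites:
  TgoII (CACTCA, off=1): no sites
  RvuVI (ACCAGTCG, off=3): no sites
  UxaII (TCCCG, off=1): starts [56] → cuts [57]

Pooled cuts: [57]

Fragment lengths:
  [0,57): 57 bp
  [57,76): 19 bp

[19,57]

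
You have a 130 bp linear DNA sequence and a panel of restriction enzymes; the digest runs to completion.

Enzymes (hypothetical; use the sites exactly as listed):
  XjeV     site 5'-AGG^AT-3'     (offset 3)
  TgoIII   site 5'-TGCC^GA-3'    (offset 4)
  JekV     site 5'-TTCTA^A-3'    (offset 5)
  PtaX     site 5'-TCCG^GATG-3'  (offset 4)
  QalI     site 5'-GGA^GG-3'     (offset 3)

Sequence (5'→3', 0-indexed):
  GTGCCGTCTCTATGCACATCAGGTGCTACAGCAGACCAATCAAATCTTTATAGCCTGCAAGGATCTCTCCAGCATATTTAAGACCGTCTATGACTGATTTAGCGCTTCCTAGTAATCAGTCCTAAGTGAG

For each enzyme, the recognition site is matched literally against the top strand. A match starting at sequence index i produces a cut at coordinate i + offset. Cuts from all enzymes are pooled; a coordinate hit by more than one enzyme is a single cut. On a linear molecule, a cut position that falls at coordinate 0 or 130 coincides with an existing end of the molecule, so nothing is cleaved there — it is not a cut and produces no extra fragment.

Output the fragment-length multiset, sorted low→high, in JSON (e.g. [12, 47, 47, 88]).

[62,68]

Scan for sites:
  XjeV (AGGAT, off=3): starts [59] → cuts [62]
  TgoIII (TGCCGA, off=4): no sites
  JekV (TTCTAA, off=5): no sites
  PtaX (TCCGGATG, off=4): no sites
  QalI (GGAGG, off=3): no sites

All cut coordinates (distinct, sorted): [62]

Fragment lengths:
  [0,62): 62 bp
  [62,130): 68 bp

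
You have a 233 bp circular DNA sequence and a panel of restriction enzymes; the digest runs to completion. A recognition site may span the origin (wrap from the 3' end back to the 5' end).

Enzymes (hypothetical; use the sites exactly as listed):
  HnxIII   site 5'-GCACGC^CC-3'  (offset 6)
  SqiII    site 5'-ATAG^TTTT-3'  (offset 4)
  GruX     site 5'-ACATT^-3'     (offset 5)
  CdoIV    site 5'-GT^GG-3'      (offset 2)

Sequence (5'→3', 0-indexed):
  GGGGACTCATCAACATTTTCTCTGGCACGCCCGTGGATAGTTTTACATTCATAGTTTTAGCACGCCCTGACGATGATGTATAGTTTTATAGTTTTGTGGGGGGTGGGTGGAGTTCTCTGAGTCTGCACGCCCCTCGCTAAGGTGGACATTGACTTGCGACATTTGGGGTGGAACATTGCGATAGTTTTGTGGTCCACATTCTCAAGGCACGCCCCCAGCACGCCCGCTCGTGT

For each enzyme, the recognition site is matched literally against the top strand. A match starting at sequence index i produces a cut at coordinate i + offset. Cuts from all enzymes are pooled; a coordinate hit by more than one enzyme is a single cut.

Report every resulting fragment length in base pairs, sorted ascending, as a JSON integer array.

[4,4,5,6,6,6,6,7,7,7,8,8,9,10,10,11,11,12,13,13,13,17,18,22]

Per-enzyme occurrences:
  HnxIII GCACGCCC/6: at [24, 59, 124, 206, 217] ⇒ [30, 65, 130, 212, 223]
  SqiII ATAGTTTT/4: at [36, 50, 79, 87, 180] ⇒ [40, 54, 83, 91, 184]
  GruX ACATT/5: at [12, 44, 145, 158, 172, 195] ⇒ [17, 49, 150, 163, 177, 200]
  CdoIV GTGG/2: at [32, 95, 102, 106, 141, 167, 188, 231] ⇒ [0, 34, 97, 104, 108, 143, 169, 190]

All cut coordinates (distinct, sorted): [0, 17, 30, 34, 40, 49, 54, 65, 83, 91, 97, 104, 108, 130, 143, 150, 163, 169, 177, 184, 190, 200, 212, 223]

Fragments:
  0→17: 17 bp
  17→30: 13 bp
  30→34: 4 bp
  34→40: 6 bp
  40→49: 9 bp
  49→54: 5 bp
  54→65: 11 bp
  65→83: 18 bp
  83→91: 8 bp
  91→97: 6 bp
  97→104: 7 bp
  104→108: 4 bp
  108→130: 22 bp
  130→143: 13 bp
  143→150: 7 bp
  150→163: 13 bp
  163→169: 6 bp
  169→177: 8 bp
  177→184: 7 bp
  184→190: 6 bp
  190→200: 10 bp
  200→212: 12 bp
  212→223: 11 bp
  223→0 (wrap): 233-223+0 = 10 bp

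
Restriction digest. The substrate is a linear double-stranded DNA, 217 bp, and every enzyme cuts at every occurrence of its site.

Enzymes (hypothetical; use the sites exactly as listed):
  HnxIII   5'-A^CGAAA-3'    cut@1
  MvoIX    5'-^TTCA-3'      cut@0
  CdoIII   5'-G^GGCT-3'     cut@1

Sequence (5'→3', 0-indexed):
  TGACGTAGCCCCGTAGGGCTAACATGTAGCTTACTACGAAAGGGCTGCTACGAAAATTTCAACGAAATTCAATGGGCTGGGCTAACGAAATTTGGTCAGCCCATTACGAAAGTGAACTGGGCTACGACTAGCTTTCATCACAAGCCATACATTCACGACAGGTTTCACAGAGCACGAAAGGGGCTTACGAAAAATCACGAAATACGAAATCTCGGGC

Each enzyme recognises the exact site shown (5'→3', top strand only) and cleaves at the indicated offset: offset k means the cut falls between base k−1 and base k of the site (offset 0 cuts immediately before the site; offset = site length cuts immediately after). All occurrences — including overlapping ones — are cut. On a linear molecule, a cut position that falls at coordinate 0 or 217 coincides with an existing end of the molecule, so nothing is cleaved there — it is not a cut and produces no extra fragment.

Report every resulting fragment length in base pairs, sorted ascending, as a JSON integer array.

[5,5,5,6,6,6,7,7,7,7,8,10,11,12,13,13,14,16,18,20,21]

Site scan:
  HnxIII ACGAAA/1: at [35, 49, 61, 84, 105, 173, 186, 196, 203] ⇒ [36, 50, 62, 85, 106, 174, 187, 197, 204]
  MvoIX TTCA/0: at [57, 67, 133, 151, 163] ⇒ [57, 67, 133, 151, 163]
  CdoIII GGGCT/1: at [15, 41, 73, 78, 118, 180] ⇒ [16, 42, 74, 79, 119, 181]

Pooled cuts: [16, 36, 42, 50, 57, 62, 67, 74, 79, 85, 106, 119, 133, 151, 163, 174, 181, 187, 197, 204]

Fragments:
  [0,16): 16 bp
  [16,36): 20 bp
  [36,42): 6 bp
  [42,50): 8 bp
  [50,57): 7 bp
  [57,62): 5 bp
  [62,67): 5 bp
  [67,74): 7 bp
  [74,79): 5 bp
  [79,85): 6 bp
  [85,106): 21 bp
  [106,119): 13 bp
  [119,133): 14 bp
  [133,151): 18 bp
  [151,163): 12 bp
  [163,174): 11 bp
  [174,181): 7 bp
  [181,187): 6 bp
  [187,197): 10 bp
  [197,204): 7 bp
  [204,217): 13 bp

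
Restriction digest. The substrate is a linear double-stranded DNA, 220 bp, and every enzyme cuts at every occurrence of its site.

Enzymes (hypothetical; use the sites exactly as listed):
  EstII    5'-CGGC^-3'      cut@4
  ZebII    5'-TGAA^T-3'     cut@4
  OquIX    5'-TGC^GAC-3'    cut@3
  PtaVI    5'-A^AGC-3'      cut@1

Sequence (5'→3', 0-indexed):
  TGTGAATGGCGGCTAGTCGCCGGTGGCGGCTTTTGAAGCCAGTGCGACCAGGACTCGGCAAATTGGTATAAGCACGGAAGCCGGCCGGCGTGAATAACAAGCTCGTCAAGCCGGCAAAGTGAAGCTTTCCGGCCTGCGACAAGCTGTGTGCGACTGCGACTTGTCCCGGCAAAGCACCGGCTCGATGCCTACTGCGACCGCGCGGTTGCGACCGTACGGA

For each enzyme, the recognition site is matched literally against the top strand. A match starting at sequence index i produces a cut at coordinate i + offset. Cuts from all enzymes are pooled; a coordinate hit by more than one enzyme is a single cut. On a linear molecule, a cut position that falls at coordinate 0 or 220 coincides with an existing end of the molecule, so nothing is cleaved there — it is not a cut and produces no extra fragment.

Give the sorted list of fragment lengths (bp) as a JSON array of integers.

Scan for sites:
  EstII (CGGC, off=4): starts [9, 26, 55, 81, 85, 111, 129, 166, 177] → cuts [13, 30, 59, 85, 89, 115, 133, 170, 181]
  ZebII (TGAAT, off=4): starts [2, 90] → cuts [6, 94]
  OquIX (TGCGAC, off=3): starts [42, 134, 148, 154, 192, 206] → cuts [45, 137, 151, 157, 195, 209]
  PtaVI (AAGC, off=1): starts [35, 69, 77, 98, 107, 121, 140, 171] → cuts [36, 70, 78, 99, 108, 122, 141, 172]

All cut coordinates (distinct, sorted): [6, 13, 30, 36, 45, 59, 70, 78, 85, 89, 94, 99, 108, 115, 122, 133, 137, 141, 151, 157, 170, 172, 181, 195, 209]

Fragments:
  [0,6): 6 bp
  [6,13): 7 bp
  [13,30): 17 bp
  [30,36): 6 bp
  [36,45): 9 bp
  [45,59): 14 bp
  [59,70): 11 bp
  [70,78): 8 bp
  [78,85): 7 bp
  [85,89): 4 bp
  [89,94): 5 bp
  [94,99): 5 bp
  [99,108): 9 bp
  [108,115): 7 bp
  [115,122): 7 bp
  [122,133): 11 bp
  [133,137): 4 bp
  [137,141): 4 bp
  [141,151): 10 bp
  [151,157): 6 bp
  [157,170): 13 bp
  [170,172): 2 bp
  [172,181): 9 bp
  [181,195): 14 bp
  [195,209): 14 bp
  [209,220): 11 bp

[2,4,4,4,5,5,6,6,6,7,7,7,7,8,9,9,9,10,11,11,11,13,14,14,14,17]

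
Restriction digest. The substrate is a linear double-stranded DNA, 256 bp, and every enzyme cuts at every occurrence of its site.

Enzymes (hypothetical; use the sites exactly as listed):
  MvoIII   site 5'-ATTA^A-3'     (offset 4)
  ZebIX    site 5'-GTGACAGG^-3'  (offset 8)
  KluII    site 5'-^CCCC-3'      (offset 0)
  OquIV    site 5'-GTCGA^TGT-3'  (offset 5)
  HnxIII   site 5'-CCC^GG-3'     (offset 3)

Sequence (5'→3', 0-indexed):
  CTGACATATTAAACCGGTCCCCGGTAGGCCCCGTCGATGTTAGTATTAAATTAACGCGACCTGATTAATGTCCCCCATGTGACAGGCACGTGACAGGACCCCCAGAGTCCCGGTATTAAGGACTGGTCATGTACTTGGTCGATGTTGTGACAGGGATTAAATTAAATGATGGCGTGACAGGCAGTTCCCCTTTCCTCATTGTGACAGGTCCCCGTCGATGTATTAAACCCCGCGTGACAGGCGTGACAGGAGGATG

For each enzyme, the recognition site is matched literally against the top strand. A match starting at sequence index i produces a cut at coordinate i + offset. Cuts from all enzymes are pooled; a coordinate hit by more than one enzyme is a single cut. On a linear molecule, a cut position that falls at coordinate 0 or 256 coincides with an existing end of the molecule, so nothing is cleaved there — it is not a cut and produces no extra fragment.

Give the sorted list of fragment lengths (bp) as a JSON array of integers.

[1,1,1,1,2,4,4,5,5,5,5,6,6,7,7,7,9,9,9,11,11,11,12,12,14,14,14,17,22,24]

Scan for sites:
  MvoIII ATTAA/4: at [7, 44, 49, 63, 114, 155, 160, 221] ⇒ [11, 48, 53, 67, 118, 159, 164, 225]
  ZebIX GTGACAGG/8: at [78, 89, 146, 173, 200, 233, 242] ⇒ [86, 97, 154, 181, 208, 241, 250]
  KluII CCCC/0: at [18, 28, 71, 72, 98, 99, 186, 209, 227] ⇒ [18, 28, 71, 72, 98, 99, 186, 209, 227]
  OquIV GTCGATGT/5: at [32, 137, 213] ⇒ [37, 142, 218]
  HnxIII CCCGG/3: at [19, 108] ⇒ [22, 111]

Pooled cuts: [11, 18, 22, 28, 37, 48, 53, 67, 71, 72, 86, 97, 98, 99, 111, 118, 142, 154, 159, 164, 181, 186, 208, 209, 218, 225, 227, 241, 250]

Fragments:
  [0,11): 11 bp
  [11,18): 7 bp
  [18,22): 4 bp
  [22,28): 6 bp
  [28,37): 9 bp
  [37,48): 11 bp
  [48,53): 5 bp
  [53,67): 14 bp
  [67,71): 4 bp
  [71,72): 1 bp
  [72,86): 14 bp
  [86,97): 11 bp
  [97,98): 1 bp
  [98,99): 1 bp
  [99,111): 12 bp
  [111,118): 7 bp
  [118,142): 24 bp
  [142,154): 12 bp
  [154,159): 5 bp
  [159,164): 5 bp
  [164,181): 17 bp
  [181,186): 5 bp
  [186,208): 22 bp
  [208,209): 1 bp
  [209,218): 9 bp
  [218,225): 7 bp
  [225,227): 2 bp
  [227,241): 14 bp
  [241,250): 9 bp
  [250,256): 6 bp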